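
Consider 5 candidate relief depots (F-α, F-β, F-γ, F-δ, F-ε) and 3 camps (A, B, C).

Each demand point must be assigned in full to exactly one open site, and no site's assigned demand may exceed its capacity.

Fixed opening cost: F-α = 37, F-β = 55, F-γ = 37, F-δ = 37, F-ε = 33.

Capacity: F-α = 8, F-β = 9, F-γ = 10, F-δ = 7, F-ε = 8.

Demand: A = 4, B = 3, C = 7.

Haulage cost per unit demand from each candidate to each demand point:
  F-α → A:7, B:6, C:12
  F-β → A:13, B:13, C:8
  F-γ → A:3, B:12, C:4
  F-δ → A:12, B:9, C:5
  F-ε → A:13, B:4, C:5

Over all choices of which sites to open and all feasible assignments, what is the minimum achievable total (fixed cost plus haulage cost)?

148

Open {F-α, F-γ}; cheapest assignment that respects the capacities:
  F-α (cap 8, load 7): A, B — cost 4×7 + 3×6 = 46
  F-γ (cap 10, load 7): C — cost 7×4 = 28
  Shipping 74, fixed 74 → total 148.
  Any other capacity-feasible assignment to {F-α, F-γ} ships for at least 74.
Compare {F-α, F-ε}: its best feasible assignment gives total 151.
Compare {F-γ, F-ε}: its best feasible assignment gives total 153.
Every other set of open sites that can feasibly serve all demand totals ≥ 151 even under its best assignment. Minimum: 148.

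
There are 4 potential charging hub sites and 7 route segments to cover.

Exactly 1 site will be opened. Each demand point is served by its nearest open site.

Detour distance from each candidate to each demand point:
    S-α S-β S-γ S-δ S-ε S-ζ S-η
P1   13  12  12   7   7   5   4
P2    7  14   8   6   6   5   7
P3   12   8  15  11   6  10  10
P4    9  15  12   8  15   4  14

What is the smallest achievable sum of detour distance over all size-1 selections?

53

Open {P2}.
  S-α→P2 7, S-β→P2 14, S-γ→P2 8, S-δ→P2 6, S-ε→P2 6, S-ζ→P2 5, S-η→P2 7  ⇒ total 53.
Compare {P1}: total 60.
Compare {P3}: total 72.
No size-1 selection does better; minimum is 53.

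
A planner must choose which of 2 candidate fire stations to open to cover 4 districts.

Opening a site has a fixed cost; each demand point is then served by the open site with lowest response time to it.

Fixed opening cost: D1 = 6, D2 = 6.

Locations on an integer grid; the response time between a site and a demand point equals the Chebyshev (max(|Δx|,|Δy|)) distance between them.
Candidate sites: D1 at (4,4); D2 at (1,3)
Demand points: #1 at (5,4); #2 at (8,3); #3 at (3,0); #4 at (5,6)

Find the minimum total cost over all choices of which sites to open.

17

Open {D1}: assign each demand point to its cheapest open site.
  #1→D1 1, #2→D1 4, #3→D1 4, #4→D1 2
  response time 11, fixed 6 → total 17.
Compare {D1, D2}: response time 10 + fixed 12 = 22.
Compare {D2}: response time 18 + fixed 6 = 24.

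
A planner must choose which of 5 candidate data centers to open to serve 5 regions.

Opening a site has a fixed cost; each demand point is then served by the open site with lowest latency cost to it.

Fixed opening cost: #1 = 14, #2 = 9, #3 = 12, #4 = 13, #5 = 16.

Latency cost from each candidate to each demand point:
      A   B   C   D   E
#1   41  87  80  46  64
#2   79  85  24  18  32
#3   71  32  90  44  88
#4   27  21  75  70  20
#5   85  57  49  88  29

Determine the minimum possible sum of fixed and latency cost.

132

Open {#2, #4}: assign each demand point to its cheapest open site.
  A→#4 27, B→#4 21, C→#2 24, D→#2 18, E→#4 20
  latency cost 110, fixed 22 → total 132.
Compare {#2, #3, #4}: latency cost 110 + fixed 34 = 144.
Compare {#1, #2, #4}: latency cost 110 + fixed 36 = 146.
Compare {#2, #4, #5}: latency cost 110 + fixed 38 = 148.
All other subsets cost ≥ 144. Minimum total cost: 132.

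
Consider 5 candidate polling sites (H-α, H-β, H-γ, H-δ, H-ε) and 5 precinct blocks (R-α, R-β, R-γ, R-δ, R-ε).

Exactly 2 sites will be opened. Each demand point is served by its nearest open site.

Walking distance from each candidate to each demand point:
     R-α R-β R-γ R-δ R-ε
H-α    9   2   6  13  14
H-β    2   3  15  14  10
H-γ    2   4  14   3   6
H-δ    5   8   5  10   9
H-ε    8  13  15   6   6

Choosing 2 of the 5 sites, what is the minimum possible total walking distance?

19

Open {H-α, H-γ}.
  R-α→H-γ 2, R-β→H-α 2, R-γ→H-α 6, R-δ→H-γ 3, R-ε→H-γ 6  ⇒ total 19.
Compare {H-γ, H-δ}: total 20.
Compare {H-α, H-ε}: total 28.
No size-2 selection does better; minimum is 19.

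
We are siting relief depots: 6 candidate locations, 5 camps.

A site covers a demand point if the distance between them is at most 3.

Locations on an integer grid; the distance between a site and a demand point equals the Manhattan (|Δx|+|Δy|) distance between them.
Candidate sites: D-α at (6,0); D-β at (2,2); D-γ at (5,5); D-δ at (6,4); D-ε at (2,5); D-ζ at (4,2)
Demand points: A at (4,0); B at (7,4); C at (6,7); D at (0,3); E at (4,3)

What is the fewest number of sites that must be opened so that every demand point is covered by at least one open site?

Coverage sets (demand points within 3 of each site):
  D-α: {A}
  D-β: {D, E}
  D-γ: {B, C, E}
  D-δ: {B, C, E}
  D-ε: {}
  D-ζ: {A, E}
No 2 sites suffice: every size-2 union leaves at least one demand point uncovered.
But {D-α, D-β, D-γ} covers everything, so the minimum is 3.

3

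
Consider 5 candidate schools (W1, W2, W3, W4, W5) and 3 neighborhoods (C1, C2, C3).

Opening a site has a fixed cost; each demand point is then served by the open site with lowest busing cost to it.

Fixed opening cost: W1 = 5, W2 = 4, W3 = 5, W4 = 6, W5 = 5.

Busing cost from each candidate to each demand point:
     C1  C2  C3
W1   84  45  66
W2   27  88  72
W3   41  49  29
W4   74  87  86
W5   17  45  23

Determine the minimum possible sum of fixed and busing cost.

Open {W5}: assign each demand point to its cheapest open site.
  C1→W5 17, C2→W5 45, C3→W5 23
  busing cost 85, fixed 5 → total 90.
Compare {W2, W5}: busing cost 85 + fixed 9 = 94.
Compare {W1, W5}: busing cost 85 + fixed 10 = 95.
Compare {W3, W5}: busing cost 85 + fixed 10 = 95.
All other subsets cost ≥ 94. Minimum total cost: 90.

90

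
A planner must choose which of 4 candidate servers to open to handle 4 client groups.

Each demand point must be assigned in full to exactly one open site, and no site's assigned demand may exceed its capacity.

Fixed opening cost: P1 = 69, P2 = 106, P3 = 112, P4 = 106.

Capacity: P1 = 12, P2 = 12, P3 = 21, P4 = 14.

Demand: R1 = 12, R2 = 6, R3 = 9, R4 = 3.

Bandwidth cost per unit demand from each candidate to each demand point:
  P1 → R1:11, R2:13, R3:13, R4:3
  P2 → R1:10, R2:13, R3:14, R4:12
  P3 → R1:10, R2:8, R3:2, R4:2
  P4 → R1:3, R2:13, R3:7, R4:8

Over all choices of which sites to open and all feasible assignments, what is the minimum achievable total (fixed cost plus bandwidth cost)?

Open {P3, P4}; cheapest assignment that respects the capacities:
  P3 (cap 21, load 18): R2, R3, R4 — cost 6×8 + 9×2 + 3×2 = 72
  P4 (cap 14, load 12): R1 — cost 12×3 = 36
  Shipping 108, fixed 218 → total 326.
  Any other capacity-feasible assignment to {P3, P4} ships for at least 108.
Compare {P1, P3}: its best feasible assignment gives total 385.
Compare {P1, P3, P4}: its best feasible assignment gives total 395.
Every other set of open sites that can feasibly serve all demand totals ≥ 385 even under its best assignment. Minimum: 326.

326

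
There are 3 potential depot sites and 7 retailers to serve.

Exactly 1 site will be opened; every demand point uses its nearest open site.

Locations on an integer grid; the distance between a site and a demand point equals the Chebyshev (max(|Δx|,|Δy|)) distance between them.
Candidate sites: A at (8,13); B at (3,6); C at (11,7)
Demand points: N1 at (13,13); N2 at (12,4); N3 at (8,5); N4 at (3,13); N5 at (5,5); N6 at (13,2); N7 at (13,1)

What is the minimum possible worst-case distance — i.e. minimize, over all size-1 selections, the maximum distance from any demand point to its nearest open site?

8

Open {C}.
  Farthest demand point is N4 at distance 8 (to C); all others are ≤ 8.
With {B} the worst case is 10.
With {A} the worst case is 12.
No size-1 selection achieves below 8.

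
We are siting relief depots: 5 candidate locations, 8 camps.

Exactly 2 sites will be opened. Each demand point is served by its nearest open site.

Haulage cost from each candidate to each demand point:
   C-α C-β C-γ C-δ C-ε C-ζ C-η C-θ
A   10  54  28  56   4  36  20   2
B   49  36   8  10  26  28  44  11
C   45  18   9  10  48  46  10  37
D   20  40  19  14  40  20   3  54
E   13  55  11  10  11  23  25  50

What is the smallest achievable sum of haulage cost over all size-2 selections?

Open {A, C}.
  C-α→A 10, C-β→C 18, C-γ→C 9, C-δ→C 10, C-ε→A 4, C-ζ→A 36, C-η→C 10, C-θ→A 2  ⇒ total 99.
Compare {A, D}: total 112.
Compare {A, B}: total 118.
No size-2 selection does better; minimum is 99.

99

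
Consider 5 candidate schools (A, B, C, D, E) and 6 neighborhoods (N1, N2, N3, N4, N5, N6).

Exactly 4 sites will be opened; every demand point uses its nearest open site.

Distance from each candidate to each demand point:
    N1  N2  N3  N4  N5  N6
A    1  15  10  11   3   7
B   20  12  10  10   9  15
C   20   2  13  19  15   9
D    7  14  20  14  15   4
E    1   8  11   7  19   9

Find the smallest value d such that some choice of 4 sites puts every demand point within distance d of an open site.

Open {A, B, C, D}.
  Farthest demand point is N3 at distance 10 (to A); all others are ≤ 10.
With {A, B, C, E} the worst case is 10.
With {A, B, D, E} the worst case is 10.
No size-4 selection achieves below 10.

10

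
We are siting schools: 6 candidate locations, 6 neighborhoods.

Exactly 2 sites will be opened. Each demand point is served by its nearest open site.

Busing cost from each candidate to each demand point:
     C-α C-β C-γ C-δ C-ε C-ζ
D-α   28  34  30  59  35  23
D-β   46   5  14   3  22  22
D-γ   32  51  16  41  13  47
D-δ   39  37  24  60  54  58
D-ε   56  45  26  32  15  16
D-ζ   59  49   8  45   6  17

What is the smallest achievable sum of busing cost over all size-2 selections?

85

Open {D-β, D-ζ}.
  C-α→D-β 46, C-β→D-β 5, C-γ→D-ζ 8, C-δ→D-β 3, C-ε→D-ζ 6, C-ζ→D-ζ 17  ⇒ total 85.
Compare {D-β, D-γ}: total 89.
Compare {D-α, D-β}: total 94.
No size-2 selection does better; minimum is 85.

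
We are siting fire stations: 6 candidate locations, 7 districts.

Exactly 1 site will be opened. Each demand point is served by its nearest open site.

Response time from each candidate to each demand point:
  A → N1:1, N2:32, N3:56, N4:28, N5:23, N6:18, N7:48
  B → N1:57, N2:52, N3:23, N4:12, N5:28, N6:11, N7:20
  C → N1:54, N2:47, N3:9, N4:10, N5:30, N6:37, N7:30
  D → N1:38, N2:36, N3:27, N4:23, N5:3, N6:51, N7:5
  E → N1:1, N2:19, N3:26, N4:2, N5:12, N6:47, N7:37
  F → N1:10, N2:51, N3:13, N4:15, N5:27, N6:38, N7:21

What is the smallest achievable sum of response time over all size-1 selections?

Open {E}.
  N1→E 1, N2→E 19, N3→E 26, N4→E 2, N5→E 12, N6→E 47, N7→E 37  ⇒ total 144.
Compare {F}: total 175.
Compare {D}: total 183.
No size-1 selection does better; minimum is 144.

144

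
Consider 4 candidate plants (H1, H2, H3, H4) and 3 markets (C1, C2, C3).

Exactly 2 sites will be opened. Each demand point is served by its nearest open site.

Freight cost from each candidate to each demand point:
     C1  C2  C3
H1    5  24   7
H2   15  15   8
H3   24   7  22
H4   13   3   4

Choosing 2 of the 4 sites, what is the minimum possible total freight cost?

12

Open {H1, H4}.
  C1→H1 5, C2→H4 3, C3→H4 4  ⇒ total 12.
Compare {H1, H3}: total 19.
Compare {H2, H4}: total 20.
No size-2 selection does better; minimum is 12.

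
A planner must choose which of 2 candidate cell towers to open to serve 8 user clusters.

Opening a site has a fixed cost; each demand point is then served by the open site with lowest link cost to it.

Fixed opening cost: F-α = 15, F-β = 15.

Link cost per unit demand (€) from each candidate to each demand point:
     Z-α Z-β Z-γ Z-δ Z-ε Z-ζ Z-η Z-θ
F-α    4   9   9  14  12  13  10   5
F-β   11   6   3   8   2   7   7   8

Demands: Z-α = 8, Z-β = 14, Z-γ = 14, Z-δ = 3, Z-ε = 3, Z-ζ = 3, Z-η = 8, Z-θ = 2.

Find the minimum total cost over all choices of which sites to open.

305

Open {F-α, F-β}: assign each demand point to its cheapest open site.
  Z-α→F-α 8×4=32, Z-β→F-β 14×6=84, Z-γ→F-β 14×3=42, Z-δ→F-β 3×8=24, Z-ε→F-β 3×2=6, Z-ζ→F-β 3×7=21, Z-η→F-β 8×7=56, Z-θ→F-α 2×5=10
  link cost 275, fixed 30 → total 305.
Compare {F-β}: link cost 337 + fixed 15 = 352.
Compare {F-α}: link cost 491 + fixed 15 = 506.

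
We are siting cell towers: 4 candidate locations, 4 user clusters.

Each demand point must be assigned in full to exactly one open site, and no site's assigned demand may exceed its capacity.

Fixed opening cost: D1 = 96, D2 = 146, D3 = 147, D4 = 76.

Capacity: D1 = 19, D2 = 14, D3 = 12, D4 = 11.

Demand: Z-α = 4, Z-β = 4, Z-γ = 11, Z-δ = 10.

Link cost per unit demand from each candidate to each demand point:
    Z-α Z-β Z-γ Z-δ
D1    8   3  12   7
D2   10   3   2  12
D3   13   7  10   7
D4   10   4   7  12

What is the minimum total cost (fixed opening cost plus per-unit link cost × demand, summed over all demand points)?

Open {D1, D4}; cheapest assignment that respects the capacities:
  D1 (cap 19, load 18): Z-α, Z-β, Z-δ — cost 4×8 + 4×3 + 10×7 = 114
  D4 (cap 11, load 11): Z-γ — cost 11×7 = 77
  Shipping 191, fixed 172 → total 363.
  Any other capacity-feasible assignment to {D1, D4} ships for at least 191.
Compare {D1, D2}: its best feasible assignment gives total 378.
Compare {D1, D2, D4}: its best feasible assignment gives total 454.
Every other set of open sites that can feasibly serve all demand totals ≥ 378 even under its best assignment. Minimum: 363.

363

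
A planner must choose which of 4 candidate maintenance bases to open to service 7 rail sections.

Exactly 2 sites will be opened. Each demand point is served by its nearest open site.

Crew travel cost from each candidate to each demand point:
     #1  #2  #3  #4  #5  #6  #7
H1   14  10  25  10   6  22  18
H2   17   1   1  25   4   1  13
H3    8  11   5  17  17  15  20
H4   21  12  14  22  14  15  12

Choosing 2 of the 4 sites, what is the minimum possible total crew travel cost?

44

Open {H1, H2}.
  #1→H1 14, #2→H2 1, #3→H2 1, #4→H1 10, #5→H2 4, #6→H2 1, #7→H2 13  ⇒ total 44.
Compare {H2, H3}: total 45.
Compare {H2, H4}: total 58.
No size-2 selection does better; minimum is 44.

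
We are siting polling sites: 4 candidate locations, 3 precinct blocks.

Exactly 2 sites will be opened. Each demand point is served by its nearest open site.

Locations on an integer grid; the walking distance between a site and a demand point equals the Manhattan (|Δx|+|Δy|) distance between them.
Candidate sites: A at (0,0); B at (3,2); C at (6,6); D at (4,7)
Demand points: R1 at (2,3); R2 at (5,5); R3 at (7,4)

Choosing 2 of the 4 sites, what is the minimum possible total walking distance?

7

Open {B, C}.
  R1→B 2, R2→C 2, R3→C 3  ⇒ total 7.
Compare {A, C}: total 10.
Compare {B, D}: total 11.
No size-2 selection does better; minimum is 7.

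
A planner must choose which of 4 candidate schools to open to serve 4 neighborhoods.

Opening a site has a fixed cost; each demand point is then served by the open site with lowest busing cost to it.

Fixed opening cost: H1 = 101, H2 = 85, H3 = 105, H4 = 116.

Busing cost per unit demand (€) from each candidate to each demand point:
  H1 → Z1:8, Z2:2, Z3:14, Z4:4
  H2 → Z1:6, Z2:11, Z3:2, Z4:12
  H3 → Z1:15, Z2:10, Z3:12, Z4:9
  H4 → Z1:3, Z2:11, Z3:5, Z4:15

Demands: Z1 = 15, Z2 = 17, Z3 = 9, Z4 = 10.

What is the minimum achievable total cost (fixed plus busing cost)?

368

Open {H1, H2}: assign each demand point to its cheapest open site.
  Z1→H2 15×6=90, Z2→H1 17×2=34, Z3→H2 9×2=18, Z4→H1 10×4=40
  busing cost 182, fixed 186 → total 368.
Compare {H1, H4}: busing cost 164 + fixed 217 = 381.
Compare {H1}: busing cost 320 + fixed 101 = 421.
Compare {H1, H2, H4}: busing cost 137 + fixed 302 = 439.
All other subsets cost ≥ 381. Minimum total cost: 368.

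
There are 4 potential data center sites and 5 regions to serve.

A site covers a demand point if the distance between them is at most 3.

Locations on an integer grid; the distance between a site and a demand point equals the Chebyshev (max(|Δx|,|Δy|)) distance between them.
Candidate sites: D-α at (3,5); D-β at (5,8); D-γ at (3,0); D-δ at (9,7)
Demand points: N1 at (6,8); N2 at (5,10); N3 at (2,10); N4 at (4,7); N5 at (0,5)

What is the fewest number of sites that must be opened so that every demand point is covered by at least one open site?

Coverage sets (demand points within 3 of each site):
  D-α: {N1, N4, N5}
  D-β: {N1, N2, N3, N4}
  D-γ: {}
  D-δ: {N1}
No single site covers all 5 demand points.
But {D-α, D-β} covers everything, so the minimum is 2.

2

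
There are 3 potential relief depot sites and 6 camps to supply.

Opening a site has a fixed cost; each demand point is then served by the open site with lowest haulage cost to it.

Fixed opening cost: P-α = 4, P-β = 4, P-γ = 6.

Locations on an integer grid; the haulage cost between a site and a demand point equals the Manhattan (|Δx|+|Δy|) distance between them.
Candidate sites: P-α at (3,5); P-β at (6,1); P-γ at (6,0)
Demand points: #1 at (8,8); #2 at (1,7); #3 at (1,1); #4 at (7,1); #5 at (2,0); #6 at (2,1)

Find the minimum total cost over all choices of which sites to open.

35

Open {P-α, P-β}: assign each demand point to its cheapest open site.
  #1→P-α 8, #2→P-α 4, #3→P-β 5, #4→P-β 1, #5→P-β 5, #6→P-β 4
  haulage cost 27, fixed 8 → total 35.
Compare {P-β}: haulage cost 35 + fixed 4 = 39.
Compare {P-α, P-γ}: haulage cost 29 + fixed 10 = 39.
Compare {P-α, P-β, P-γ}: haulage cost 26 + fixed 14 = 40.
All other subsets cost ≥ 39. Minimum total cost: 35.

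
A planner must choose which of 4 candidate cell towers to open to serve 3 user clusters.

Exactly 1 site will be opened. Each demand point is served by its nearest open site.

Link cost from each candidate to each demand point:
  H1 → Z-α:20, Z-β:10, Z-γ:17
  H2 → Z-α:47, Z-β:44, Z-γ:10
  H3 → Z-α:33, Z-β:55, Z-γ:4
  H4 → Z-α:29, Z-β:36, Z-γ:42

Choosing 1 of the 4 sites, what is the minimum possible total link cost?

47

Open {H1}.
  Z-α→H1 20, Z-β→H1 10, Z-γ→H1 17  ⇒ total 47.
Compare {H3}: total 92.
Compare {H2}: total 101.
No size-1 selection does better; minimum is 47.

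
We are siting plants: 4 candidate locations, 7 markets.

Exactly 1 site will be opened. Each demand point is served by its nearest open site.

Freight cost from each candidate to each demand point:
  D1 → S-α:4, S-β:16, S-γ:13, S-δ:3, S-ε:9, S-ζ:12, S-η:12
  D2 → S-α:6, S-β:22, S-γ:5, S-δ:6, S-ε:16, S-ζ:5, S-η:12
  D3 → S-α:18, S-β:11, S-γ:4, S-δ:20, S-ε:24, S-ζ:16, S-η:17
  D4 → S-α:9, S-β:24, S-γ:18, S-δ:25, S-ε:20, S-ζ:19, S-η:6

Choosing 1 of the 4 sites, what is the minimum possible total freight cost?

69

Open {D1}.
  S-α→D1 4, S-β→D1 16, S-γ→D1 13, S-δ→D1 3, S-ε→D1 9, S-ζ→D1 12, S-η→D1 12  ⇒ total 69.
Compare {D2}: total 72.
Compare {D3}: total 110.
No size-1 selection does better; minimum is 69.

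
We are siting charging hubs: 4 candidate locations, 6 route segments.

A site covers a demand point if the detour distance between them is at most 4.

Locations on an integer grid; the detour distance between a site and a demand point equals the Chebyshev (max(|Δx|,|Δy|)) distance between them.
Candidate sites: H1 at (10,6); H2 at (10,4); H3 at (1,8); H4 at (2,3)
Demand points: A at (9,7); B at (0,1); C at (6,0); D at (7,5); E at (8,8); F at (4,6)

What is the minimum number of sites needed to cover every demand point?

2

Coverage sets (demand points within 4 of each site):
  H1: {A, D, E}
  H2: {A, C, D, E}
  H3: {F}
  H4: {B, C, F}
No single site covers all 6 demand points.
But {H1, H4} covers everything, so the minimum is 2.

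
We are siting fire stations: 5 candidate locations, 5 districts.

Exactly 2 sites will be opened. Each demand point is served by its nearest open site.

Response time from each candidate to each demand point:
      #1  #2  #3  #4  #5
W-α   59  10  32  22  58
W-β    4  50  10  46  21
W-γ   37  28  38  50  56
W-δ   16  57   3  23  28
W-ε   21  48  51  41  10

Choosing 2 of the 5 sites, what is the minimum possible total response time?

Open {W-α, W-β}.
  #1→W-β 4, #2→W-α 10, #3→W-β 10, #4→W-α 22, #5→W-β 21  ⇒ total 67.
Compare {W-α, W-δ}: total 79.
Compare {W-α, W-ε}: total 95.
No size-2 selection does better; minimum is 67.

67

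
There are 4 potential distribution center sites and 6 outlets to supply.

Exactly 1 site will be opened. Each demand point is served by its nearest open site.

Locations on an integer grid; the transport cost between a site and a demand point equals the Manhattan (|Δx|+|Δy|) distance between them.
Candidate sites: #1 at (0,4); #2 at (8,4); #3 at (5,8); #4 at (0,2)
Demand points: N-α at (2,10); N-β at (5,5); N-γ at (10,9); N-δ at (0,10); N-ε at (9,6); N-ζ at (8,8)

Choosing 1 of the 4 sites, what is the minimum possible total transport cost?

Open {#3}.
  N-α→#3 5, N-β→#3 3, N-γ→#3 6, N-δ→#3 7, N-ε→#3 6, N-ζ→#3 3  ⇒ total 30.
Compare {#2}: total 44.
Compare {#1}: total 58.
No size-1 selection does better; minimum is 30.

30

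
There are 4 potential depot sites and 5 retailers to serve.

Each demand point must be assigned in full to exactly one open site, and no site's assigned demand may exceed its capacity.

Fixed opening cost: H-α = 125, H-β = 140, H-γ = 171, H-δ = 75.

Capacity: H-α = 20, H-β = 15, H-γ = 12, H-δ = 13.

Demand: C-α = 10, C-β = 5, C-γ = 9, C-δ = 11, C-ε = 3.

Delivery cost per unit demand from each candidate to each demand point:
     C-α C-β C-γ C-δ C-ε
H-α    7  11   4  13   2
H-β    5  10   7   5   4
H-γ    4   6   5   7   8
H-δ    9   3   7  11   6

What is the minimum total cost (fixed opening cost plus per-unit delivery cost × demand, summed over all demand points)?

Open {H-α, H-β, H-δ}; cheapest assignment that respects the capacities:
  H-α (cap 20, load 19): C-α, C-γ — cost 10×7 + 9×4 = 106
  H-β (cap 15, load 14): C-δ, C-ε — cost 11×5 + 3×4 = 67
  H-δ (cap 13, load 5): C-β — cost 5×3 = 15
  Shipping 188, fixed 340 → total 528.
  Any other capacity-feasible assignment to {H-α, H-β, H-δ} ships for at least 188.
Compare {H-α, H-γ, H-δ}: its best feasible assignment gives total 587.
Compare {H-α, H-β, H-γ}: its best feasible assignment gives total 628.
Every other set of open sites that can feasibly serve all demand totals ≥ 587 even under its best assignment. Minimum: 528.

528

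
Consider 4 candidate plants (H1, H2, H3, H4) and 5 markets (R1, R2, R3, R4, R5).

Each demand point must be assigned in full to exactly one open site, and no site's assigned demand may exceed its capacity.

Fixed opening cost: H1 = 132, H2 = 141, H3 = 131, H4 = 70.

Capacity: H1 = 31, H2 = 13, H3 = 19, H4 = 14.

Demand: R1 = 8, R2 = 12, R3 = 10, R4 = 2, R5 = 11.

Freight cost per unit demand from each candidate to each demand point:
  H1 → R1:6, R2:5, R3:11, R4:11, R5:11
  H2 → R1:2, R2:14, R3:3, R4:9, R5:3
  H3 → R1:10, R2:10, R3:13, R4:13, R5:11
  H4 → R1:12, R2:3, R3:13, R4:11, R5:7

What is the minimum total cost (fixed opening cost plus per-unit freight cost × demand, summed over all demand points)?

Open {H1, H4}; cheapest assignment that respects the capacities:
  H1 (cap 31, load 30): R1, R2, R3 — cost 8×6 + 12×5 + 10×11 = 218
  H4 (cap 14, load 13): R4, R5 — cost 2×11 + 11×7 = 99
  Shipping 317, fixed 202 → total 519.
  Any other capacity-feasible assignment to {H1, H4} ships for at least 317.
Compare {H1, H2}: its best feasible assignment gives total 542.
Compare {H1, H2, H4}: its best feasible assignment gives total 576.
Every other set of open sites that can feasibly serve all demand totals ≥ 542 even under its best assignment. Minimum: 519.

519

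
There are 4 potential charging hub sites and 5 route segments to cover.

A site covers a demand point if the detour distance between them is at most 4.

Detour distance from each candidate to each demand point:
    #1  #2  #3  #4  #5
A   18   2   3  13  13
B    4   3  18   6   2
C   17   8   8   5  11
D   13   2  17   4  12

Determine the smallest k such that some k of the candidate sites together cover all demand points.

3

Coverage sets (demand points within 4 of each site):
  A: {#2, #3}
  B: {#1, #2, #5}
  C: {}
  D: {#2, #4}
No 2 sites suffice: every size-2 union leaves at least one demand point uncovered.
But {A, B, D} covers everything, so the minimum is 3.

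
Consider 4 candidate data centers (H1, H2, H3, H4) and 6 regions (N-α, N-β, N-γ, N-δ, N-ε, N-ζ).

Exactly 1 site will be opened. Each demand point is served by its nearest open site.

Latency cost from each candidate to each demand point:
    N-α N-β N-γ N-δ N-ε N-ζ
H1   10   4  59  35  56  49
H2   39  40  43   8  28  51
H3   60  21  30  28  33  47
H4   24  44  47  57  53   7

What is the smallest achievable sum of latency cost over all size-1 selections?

Open {H2}.
  N-α→H2 39, N-β→H2 40, N-γ→H2 43, N-δ→H2 8, N-ε→H2 28, N-ζ→H2 51  ⇒ total 209.
Compare {H1}: total 213.
Compare {H3}: total 219.
No size-1 selection does better; minimum is 209.

209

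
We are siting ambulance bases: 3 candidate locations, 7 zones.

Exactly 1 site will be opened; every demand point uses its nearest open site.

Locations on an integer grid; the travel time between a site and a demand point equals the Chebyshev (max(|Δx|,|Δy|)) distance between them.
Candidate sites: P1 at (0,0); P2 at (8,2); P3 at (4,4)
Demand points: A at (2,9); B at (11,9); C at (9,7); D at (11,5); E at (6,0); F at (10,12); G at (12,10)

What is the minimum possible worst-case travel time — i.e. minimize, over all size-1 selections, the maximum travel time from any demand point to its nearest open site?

Open {P3}.
  Farthest demand point is F at travel time 8 (to P3); all others are ≤ 8.
With {P2} the worst case is 10.
With {P1} the worst case is 12.
No size-1 selection achieves below 8.

8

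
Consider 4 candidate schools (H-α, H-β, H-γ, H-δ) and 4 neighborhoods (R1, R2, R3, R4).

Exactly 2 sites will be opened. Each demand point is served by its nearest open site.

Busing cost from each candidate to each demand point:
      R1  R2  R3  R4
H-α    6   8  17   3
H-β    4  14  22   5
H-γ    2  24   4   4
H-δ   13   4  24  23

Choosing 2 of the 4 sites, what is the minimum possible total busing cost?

14

Open {H-γ, H-δ}.
  R1→H-γ 2, R2→H-δ 4, R3→H-γ 4, R4→H-γ 4  ⇒ total 14.
Compare {H-α, H-γ}: total 17.
Compare {H-β, H-γ}: total 24.
No size-2 selection does better; minimum is 14.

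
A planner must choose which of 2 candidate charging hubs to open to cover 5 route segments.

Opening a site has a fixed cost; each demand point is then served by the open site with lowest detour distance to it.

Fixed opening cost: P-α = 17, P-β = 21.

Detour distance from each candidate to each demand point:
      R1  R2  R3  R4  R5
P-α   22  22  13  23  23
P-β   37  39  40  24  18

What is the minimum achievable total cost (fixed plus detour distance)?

120

Open {P-α}: assign each demand point to its cheapest open site.
  R1→P-α 22, R2→P-α 22, R3→P-α 13, R4→P-α 23, R5→P-α 23
  detour distance 103, fixed 17 → total 120.
Compare {P-α, P-β}: detour distance 98 + fixed 38 = 136.
Compare {P-β}: detour distance 158 + fixed 21 = 179.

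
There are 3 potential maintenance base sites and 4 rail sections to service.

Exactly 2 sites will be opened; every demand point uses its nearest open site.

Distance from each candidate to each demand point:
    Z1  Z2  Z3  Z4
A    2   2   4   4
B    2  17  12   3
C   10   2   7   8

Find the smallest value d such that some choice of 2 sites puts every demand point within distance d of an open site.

Open {A, B}.
  Farthest demand point is Z3 at distance 4 (to A); all others are ≤ 4.
With {A, C} the worst case is 4.
With {B, C} the worst case is 7.
No size-2 selection achieves below 4.

4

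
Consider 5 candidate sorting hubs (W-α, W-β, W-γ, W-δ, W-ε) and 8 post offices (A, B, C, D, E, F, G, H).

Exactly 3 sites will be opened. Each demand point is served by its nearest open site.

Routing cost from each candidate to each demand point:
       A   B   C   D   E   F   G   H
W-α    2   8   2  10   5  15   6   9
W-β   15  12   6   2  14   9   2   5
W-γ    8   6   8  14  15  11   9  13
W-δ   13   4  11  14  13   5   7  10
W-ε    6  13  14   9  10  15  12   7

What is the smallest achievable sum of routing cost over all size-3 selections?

Open {W-α, W-β, W-δ}.
  A→W-α 2, B→W-δ 4, C→W-α 2, D→W-β 2, E→W-α 5, F→W-δ 5, G→W-β 2, H→W-β 5  ⇒ total 27.
Compare {W-α, W-β, W-γ}: total 33.
Compare {W-α, W-β, W-ε}: total 35.
No size-3 selection does better; minimum is 27.

27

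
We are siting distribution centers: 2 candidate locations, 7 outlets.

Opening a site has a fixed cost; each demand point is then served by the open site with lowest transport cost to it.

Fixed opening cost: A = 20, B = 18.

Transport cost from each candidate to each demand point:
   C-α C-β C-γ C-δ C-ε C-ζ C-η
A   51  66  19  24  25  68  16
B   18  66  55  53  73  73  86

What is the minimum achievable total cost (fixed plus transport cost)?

274

Open {A, B}: assign each demand point to its cheapest open site.
  C-α→B 18, C-β→A 66, C-γ→A 19, C-δ→A 24, C-ε→A 25, C-ζ→A 68, C-η→A 16
  transport cost 236, fixed 38 → total 274.
Compare {A}: transport cost 269 + fixed 20 = 289.
Compare {B}: transport cost 424 + fixed 18 = 442.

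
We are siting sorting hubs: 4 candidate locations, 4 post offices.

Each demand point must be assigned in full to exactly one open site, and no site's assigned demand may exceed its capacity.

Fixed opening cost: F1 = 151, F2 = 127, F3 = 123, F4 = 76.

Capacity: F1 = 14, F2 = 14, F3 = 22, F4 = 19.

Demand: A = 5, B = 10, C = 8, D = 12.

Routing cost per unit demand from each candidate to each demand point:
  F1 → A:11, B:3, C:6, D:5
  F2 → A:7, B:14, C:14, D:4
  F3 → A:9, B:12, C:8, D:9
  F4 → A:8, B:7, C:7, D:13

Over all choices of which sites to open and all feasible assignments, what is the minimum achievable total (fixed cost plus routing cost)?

Open {F3, F4}; cheapest assignment that respects the capacities:
  F3 (cap 22, load 17): A, D — cost 5×9 + 12×9 = 153
  F4 (cap 19, load 18): B, C — cost 10×7 + 8×7 = 126
  Shipping 279, fixed 199 → total 478.
  Any other capacity-feasible assignment to {F3, F4} ships for at least 279.
Compare {F1, F2, F4}: its best feasible assignment gives total 528.
Compare {F2, F3, F4}: its best feasible assignment gives total 545.
Every other set of open sites that can feasibly serve all demand totals ≥ 528 even under its best assignment. Minimum: 478.

478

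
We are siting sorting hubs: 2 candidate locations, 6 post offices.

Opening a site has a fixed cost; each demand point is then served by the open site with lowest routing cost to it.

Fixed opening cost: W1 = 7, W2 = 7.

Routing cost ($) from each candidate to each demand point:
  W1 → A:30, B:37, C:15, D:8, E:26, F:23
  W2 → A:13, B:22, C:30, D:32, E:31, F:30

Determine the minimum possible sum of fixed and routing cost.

121

Open {W1, W2}: assign each demand point to its cheapest open site.
  A→W2 13, B→W2 22, C→W1 15, D→W1 8, E→W1 26, F→W1 23
  routing cost 107, fixed 14 → total 121.
Compare {W1}: routing cost 139 + fixed 7 = 146.
Compare {W2}: routing cost 158 + fixed 7 = 165.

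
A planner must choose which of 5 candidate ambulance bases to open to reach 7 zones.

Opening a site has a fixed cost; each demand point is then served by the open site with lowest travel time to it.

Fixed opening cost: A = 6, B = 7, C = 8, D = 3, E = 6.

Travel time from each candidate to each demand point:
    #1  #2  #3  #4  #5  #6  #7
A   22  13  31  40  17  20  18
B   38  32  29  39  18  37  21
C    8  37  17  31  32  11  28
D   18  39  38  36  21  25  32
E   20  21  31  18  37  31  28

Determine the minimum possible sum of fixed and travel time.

122

Open {A, C, E}: assign each demand point to its cheapest open site.
  #1→C 8, #2→A 13, #3→C 17, #4→E 18, #5→A 17, #6→C 11, #7→A 18
  travel time 102, fixed 20 → total 122.
Compare {A, C, D, E}: travel time 102 + fixed 23 = 125.
Compare {A, C}: travel time 115 + fixed 14 = 129.
Compare {A, B, C, E}: travel time 102 + fixed 27 = 129.
All other subsets cost ≥ 125. Minimum total cost: 122.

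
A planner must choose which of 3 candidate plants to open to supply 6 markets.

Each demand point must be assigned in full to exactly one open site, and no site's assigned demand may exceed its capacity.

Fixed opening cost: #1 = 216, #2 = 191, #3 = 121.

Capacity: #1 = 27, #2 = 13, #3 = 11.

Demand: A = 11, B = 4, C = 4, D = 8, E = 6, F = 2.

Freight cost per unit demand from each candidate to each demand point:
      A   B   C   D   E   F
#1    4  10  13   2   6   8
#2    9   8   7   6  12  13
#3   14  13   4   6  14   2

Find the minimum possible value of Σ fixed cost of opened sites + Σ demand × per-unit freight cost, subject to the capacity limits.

Open {#1, #3}; cheapest assignment that respects the capacities:
  #1 (cap 27, load 25): A, D, E — cost 11×4 + 8×2 + 6×6 = 96
  #3 (cap 11, load 10): B, C, F — cost 4×13 + 4×4 + 2×2 = 72
  Shipping 168, fixed 337 → total 505.
  Any other capacity-feasible assignment to {#1, #3} ships for at least 168.
Compare {#1, #2}: its best feasible assignment gives total 579.
Compare {#1, #2, #3}: its best feasible assignment gives total 676.
Every other set of open sites that can feasibly serve all demand totals ≥ 579 even under its best assignment. Minimum: 505.

505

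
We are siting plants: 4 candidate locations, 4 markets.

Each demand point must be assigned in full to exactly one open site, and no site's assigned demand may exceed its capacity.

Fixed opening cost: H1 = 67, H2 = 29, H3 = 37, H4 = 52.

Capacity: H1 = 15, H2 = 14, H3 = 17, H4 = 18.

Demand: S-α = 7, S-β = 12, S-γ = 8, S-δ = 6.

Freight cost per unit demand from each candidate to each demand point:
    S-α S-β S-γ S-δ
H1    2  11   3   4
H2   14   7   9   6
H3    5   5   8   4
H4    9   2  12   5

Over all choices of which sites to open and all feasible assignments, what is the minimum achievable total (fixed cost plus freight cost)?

211

Open {H1, H4}; cheapest assignment that respects the capacities:
  H1 (cap 15, load 15): S-α, S-γ — cost 7×2 + 8×3 = 38
  H4 (cap 18, load 18): S-β, S-δ — cost 12×2 + 6×5 = 54
  Shipping 92, fixed 119 → total 211.
  Any other capacity-feasible assignment to {H1, H4} ships for at least 92.
Compare {H1, H2, H4}: its best feasible assignment gives total 240.
Compare {H3, H4}: its best feasible assignment gives total 242.
Every other set of open sites that can feasibly serve all demand totals ≥ 240 even under its best assignment. Minimum: 211.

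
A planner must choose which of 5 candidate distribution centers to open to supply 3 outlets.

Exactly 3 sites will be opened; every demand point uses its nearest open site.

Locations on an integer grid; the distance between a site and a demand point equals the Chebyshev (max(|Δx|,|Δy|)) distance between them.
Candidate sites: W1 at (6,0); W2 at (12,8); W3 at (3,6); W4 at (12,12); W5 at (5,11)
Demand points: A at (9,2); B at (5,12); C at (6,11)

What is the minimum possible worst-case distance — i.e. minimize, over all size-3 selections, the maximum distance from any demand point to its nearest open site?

Open {W1, W2, W5}.
  Farthest demand point is A at distance 3 (to W1); all others are ≤ 3.
With {W1, W3, W5} the worst case is 3.
With {W1, W4, W5} the worst case is 3.
No size-3 selection achieves below 3.

3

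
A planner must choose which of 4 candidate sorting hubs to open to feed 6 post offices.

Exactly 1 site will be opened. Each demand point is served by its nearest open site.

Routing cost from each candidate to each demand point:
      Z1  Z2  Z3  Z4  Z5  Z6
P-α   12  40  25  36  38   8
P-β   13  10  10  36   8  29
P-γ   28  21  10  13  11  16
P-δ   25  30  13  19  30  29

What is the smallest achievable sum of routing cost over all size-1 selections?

Open {P-γ}.
  Z1→P-γ 28, Z2→P-γ 21, Z3→P-γ 10, Z4→P-γ 13, Z5→P-γ 11, Z6→P-γ 16  ⇒ total 99.
Compare {P-β}: total 106.
Compare {P-δ}: total 146.
No size-1 selection does better; minimum is 99.

99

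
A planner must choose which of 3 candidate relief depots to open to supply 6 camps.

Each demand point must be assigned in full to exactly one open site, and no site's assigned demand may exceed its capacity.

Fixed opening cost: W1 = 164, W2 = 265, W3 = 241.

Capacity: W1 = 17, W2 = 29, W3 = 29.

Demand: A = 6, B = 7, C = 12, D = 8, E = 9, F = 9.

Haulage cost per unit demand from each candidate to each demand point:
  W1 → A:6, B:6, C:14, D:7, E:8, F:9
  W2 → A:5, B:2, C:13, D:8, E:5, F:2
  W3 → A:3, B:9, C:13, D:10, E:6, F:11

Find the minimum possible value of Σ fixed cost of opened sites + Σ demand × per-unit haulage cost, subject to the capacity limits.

830

Open {W2, W3}; cheapest assignment that respects the capacities:
  W2 (cap 29, load 24): B, D, F — cost 7×2 + 8×8 + 9×2 = 96
  W3 (cap 29, load 27): A, C, E — cost 6×3 + 12×13 + 9×6 = 228
  Shipping 324, fixed 506 → total 830.
  Any other capacity-feasible assignment to {W2, W3} ships for at least 324.
Compare {W1, W2, W3}: its best feasible assignment gives total 977.
Every other set of open sites that can feasibly serve all demand totals ≥ 977 even under its best assignment. Minimum: 830.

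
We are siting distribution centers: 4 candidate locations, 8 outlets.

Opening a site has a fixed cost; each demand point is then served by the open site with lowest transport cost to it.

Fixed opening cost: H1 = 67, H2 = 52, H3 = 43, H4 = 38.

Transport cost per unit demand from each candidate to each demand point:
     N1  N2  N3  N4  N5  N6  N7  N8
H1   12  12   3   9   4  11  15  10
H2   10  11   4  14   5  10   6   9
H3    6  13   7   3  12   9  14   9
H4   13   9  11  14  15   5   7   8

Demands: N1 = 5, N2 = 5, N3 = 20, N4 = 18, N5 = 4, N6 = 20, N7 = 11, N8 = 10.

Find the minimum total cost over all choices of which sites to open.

608

Open {H2, H3, H4}: assign each demand point to its cheapest open site.
  N1→H3 5×6=30, N2→H4 5×9=45, N3→H2 20×4=80, N4→H3 18×3=54, N5→H2 4×5=20, N6→H4 20×5=100, N7→H2 11×6=66, N8→H4 10×8=80
  transport cost 475, fixed 133 → total 608.
Compare {H1, H3, H4}: transport cost 462 + fixed 148 = 610.
Compare {H1, H2, H3, H4}: transport cost 451 + fixed 200 = 651.
Compare {H3, H4}: transport cost 574 + fixed 81 = 655.
All other subsets cost ≥ 610. Minimum total cost: 608.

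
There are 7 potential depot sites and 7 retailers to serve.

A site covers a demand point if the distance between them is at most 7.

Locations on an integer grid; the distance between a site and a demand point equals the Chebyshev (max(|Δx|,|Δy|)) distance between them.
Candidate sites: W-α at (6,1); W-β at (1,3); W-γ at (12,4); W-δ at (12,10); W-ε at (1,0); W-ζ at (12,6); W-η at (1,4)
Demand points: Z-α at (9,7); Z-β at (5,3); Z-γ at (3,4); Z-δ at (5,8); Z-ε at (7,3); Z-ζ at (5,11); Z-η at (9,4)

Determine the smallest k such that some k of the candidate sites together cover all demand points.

Coverage sets (demand points within 7 of each site):
  W-α: {Z-α, Z-β, Z-γ, Z-δ, Z-ε, Z-η}
  W-β: {Z-β, Z-γ, Z-δ, Z-ε}
  W-γ: {Z-α, Z-β, Z-δ, Z-ε, Z-ζ, Z-η}
  W-δ: {Z-α, Z-β, Z-δ, Z-ε, Z-ζ, Z-η}
  W-ε: {Z-β, Z-γ, Z-ε}
  W-ζ: {Z-α, Z-β, Z-δ, Z-ε, Z-ζ, Z-η}
  W-η: {Z-β, Z-γ, Z-δ, Z-ε, Z-ζ}
No single site covers all 7 demand points.
But {W-α, W-γ} covers everything, so the minimum is 2.

2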